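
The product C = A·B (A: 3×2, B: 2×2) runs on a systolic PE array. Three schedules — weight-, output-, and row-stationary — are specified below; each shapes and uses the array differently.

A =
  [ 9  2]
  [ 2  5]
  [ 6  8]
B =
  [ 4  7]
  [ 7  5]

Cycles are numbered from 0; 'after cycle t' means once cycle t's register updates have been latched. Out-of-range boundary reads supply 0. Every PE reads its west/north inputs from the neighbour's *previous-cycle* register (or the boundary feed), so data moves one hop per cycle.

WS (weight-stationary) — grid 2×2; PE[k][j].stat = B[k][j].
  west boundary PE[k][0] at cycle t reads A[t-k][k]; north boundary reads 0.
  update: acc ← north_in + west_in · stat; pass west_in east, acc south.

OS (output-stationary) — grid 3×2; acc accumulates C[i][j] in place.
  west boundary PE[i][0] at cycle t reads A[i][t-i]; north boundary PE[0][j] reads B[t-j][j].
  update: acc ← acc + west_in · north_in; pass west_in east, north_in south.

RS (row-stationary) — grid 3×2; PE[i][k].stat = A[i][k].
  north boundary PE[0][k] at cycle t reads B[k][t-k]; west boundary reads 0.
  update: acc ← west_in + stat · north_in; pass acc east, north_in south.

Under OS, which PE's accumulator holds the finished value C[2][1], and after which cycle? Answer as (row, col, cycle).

OS — PE[2][1] is where C[2][1] collects:
  0: (2,1).acc=0  regs=<0,0>
  1: (2,1).acc=0  regs=<0,0>
  2: (2,1).acc=0  regs=<0,0>
  3: (2,1).acc=42  regs=<6,7>
  4: (2,1).acc=82  regs=<8,5>

(row, col, cycle) = (2, 1, 4)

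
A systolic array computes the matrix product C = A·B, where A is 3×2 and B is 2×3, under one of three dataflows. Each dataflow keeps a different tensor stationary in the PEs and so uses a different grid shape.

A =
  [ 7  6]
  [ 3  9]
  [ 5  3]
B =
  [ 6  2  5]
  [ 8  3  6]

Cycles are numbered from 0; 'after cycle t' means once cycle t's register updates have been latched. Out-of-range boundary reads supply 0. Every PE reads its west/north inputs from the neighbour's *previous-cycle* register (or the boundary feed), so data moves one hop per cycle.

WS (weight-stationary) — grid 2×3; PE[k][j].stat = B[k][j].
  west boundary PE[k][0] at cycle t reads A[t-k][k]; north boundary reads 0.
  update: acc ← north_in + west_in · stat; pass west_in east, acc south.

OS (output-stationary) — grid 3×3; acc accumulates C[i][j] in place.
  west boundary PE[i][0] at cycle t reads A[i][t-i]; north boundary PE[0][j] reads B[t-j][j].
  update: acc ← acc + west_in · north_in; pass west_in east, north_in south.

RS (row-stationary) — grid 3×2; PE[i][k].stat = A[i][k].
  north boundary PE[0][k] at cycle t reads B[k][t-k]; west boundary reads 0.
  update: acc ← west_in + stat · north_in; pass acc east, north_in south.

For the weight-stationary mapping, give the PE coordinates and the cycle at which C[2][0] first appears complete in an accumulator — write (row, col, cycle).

Under WS, C[2][0] lands at PE[1][0]:
  t=0 PE[1][0]: acc=0 h=0 v=0
  t=1 PE[1][0]: acc=90 h=6 v=90
  t=2 PE[1][0]: acc=90 h=9 v=90
  t=3 PE[1][0]: acc=54 h=3 v=54

(row, col, cycle) = (1, 0, 3)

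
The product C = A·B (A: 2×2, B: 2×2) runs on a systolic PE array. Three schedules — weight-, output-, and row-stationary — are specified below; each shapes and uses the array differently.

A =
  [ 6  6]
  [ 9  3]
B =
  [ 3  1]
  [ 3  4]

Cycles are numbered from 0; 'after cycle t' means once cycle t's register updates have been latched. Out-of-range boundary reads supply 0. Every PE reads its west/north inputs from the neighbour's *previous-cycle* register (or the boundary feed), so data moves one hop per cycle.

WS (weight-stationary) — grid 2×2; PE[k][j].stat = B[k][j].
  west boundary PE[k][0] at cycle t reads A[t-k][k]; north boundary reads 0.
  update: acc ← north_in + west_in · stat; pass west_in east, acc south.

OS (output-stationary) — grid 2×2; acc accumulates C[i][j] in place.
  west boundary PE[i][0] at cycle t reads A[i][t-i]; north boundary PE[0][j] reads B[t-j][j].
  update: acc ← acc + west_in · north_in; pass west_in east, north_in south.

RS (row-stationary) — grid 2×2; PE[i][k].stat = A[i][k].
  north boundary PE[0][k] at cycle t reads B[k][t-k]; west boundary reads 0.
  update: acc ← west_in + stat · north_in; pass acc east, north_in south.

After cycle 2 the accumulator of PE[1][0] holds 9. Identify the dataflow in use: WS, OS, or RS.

dataflow = RS

Under WS (2×2), PE[1][0]:
  @0  [1,0]  acc 0  |  →0  ↓0
  @1  [1,0]  acc 36  |  →6  ↓36
  @2  [1,0]  acc 36  |  →3  ↓36
Under OS (2×2), PE[1][0]:
  @0  [1,0]  acc 0  |  →0  ↓0
  @1  [1,0]  acc 27  |  →9  ↓3
  @2  [1,0]  acc 36  |  →3  ↓3
Under RS (2×2), PE[1][0]:
  @0  [1,0]  acc 0  |  →0  ↓0
  @1  [1,0]  acc 27  |  →27  ↓3
  @2  [1,0]  acc 9  |  →9  ↓1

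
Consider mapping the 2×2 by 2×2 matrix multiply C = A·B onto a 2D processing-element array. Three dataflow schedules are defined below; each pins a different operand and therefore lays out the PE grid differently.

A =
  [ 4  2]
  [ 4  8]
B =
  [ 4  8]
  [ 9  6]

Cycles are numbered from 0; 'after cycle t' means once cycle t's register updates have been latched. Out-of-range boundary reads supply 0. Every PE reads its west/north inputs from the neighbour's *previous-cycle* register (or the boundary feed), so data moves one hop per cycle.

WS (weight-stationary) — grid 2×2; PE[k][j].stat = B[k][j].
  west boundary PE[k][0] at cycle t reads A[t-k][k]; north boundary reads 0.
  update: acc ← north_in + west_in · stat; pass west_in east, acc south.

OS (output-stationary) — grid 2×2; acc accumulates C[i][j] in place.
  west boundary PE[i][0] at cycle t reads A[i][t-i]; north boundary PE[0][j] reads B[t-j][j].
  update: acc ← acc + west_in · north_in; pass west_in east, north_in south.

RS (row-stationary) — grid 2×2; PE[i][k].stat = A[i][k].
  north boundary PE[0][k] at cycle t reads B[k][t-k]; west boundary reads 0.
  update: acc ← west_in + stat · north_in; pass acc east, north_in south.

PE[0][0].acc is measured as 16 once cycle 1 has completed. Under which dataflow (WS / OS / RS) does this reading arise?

Under WS (2×2), PE[0][0]:
  step 0 · PE0,0: acc=16; fwd→4 fwd↓16
  step 1 · PE0,0: acc=16; fwd→4 fwd↓16
Under OS (2×2), PE[0][0]:
  step 0 · PE0,0: acc=16; fwd→4 fwd↓4
  step 1 · PE0,0: acc=34; fwd→2 fwd↓9
Under RS (2×2), PE[0][0]:
  step 0 · PE0,0: acc=16; fwd→16 fwd↓4
  step 1 · PE0,0: acc=32; fwd→32 fwd↓8

dataflow = WS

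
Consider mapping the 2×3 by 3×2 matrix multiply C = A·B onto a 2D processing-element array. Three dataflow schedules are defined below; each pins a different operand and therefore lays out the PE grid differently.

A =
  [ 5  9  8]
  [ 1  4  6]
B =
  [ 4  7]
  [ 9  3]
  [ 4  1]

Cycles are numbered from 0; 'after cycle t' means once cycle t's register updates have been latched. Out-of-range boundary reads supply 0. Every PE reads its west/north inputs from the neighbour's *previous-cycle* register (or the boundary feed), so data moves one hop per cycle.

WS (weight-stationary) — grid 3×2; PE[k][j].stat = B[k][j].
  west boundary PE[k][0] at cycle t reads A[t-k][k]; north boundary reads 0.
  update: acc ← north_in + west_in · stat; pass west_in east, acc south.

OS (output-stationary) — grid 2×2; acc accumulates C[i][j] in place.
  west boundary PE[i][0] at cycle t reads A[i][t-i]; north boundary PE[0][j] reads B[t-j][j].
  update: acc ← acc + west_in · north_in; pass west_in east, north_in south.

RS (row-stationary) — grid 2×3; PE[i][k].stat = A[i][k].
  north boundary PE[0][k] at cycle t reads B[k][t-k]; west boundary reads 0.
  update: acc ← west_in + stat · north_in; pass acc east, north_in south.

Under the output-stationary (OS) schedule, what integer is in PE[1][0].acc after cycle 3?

PE[1][0].acc = 64

Tracing OS — 2×2 array, target PE[1][0]:
  step 0 · PE0,0: acc=20; fwd→5 fwd↓4
  step 0 · PE1,0: acc=0; fwd→0 fwd↓0
  step 1 · PE0,0: acc=101; fwd→9 fwd↓9
  step 1 · PE1,0: acc=4; fwd→1 fwd↓4
  step 2 · PE0,0: acc=133; fwd→8 fwd↓4
  step 2 · PE1,0: acc=40; fwd→4 fwd↓9
  step 3 · PE0,0: acc=133; fwd→0 fwd↓0
  step 3 · PE1,0: acc=64; fwd→6 fwd↓4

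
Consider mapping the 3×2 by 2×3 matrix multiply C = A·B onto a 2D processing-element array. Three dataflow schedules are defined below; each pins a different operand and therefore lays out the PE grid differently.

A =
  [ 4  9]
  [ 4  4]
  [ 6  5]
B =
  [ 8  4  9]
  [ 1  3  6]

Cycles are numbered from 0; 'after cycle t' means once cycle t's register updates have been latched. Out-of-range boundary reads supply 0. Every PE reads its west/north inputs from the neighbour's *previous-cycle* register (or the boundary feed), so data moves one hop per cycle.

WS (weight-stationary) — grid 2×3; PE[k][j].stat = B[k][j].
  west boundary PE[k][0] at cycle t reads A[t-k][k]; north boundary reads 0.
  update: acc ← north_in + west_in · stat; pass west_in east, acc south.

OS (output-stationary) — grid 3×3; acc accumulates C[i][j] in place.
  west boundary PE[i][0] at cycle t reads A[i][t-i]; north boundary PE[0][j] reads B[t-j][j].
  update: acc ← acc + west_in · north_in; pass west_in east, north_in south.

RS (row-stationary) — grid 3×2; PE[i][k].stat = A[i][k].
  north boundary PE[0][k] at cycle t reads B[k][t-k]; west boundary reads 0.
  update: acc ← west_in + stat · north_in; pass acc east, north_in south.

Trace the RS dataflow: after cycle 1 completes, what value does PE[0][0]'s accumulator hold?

PE[0][0].acc = 16

RS (3×2). Following PE[0][0] plus its west/north inputs:
  c0 r0c0: 32 / 32 / 8
  c1 r0c0: 16 / 16 / 4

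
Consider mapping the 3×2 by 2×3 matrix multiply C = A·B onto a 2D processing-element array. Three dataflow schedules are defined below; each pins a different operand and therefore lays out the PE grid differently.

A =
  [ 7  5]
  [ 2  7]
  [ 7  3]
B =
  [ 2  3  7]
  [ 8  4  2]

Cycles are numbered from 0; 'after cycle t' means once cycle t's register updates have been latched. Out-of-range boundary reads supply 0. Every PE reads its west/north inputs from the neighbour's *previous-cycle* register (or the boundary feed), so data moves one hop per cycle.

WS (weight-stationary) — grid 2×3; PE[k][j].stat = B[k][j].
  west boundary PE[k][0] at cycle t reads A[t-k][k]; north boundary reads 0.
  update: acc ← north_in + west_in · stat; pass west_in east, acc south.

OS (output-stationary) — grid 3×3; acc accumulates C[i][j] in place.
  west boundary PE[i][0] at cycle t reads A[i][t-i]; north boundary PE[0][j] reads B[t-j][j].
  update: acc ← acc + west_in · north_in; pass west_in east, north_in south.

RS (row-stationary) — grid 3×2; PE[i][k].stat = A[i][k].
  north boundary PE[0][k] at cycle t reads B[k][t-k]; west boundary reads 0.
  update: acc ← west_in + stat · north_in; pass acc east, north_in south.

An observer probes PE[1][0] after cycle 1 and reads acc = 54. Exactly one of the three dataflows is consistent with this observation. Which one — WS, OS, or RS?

dataflow = WS

Under WS (2×3), PE[1][0]:
  t=0 PE[1][0]: acc=0 h=0 v=0
  t=1 PE[1][0]: acc=54 h=5 v=54
Under OS (3×3), PE[1][0]:
  t=0 PE[1][0]: acc=0 h=0 v=0
  t=1 PE[1][0]: acc=4 h=2 v=2
Under RS (3×2), PE[1][0]:
  t=0 PE[1][0]: acc=0 h=0 v=0
  t=1 PE[1][0]: acc=4 h=4 v=2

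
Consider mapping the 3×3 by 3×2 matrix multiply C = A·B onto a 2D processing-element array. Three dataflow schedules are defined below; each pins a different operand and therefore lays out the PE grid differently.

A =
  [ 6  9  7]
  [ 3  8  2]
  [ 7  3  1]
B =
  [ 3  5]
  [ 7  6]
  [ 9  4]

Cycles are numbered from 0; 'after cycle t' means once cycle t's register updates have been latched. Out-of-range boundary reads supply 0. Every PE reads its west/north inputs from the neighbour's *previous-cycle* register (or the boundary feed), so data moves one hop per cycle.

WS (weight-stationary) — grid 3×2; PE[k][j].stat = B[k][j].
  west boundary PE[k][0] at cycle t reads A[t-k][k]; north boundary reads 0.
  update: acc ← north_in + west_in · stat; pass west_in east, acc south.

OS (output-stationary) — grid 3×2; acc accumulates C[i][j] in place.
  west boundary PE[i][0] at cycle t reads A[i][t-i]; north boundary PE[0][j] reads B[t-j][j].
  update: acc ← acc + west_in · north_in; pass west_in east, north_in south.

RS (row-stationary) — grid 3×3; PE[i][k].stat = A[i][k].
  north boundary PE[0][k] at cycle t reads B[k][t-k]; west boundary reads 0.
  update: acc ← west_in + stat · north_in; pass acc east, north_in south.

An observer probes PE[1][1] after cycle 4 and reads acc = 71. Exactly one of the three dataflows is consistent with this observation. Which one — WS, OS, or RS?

dataflow = OS

— WS: 3×2; PE[1][1] trace:
  after 0 — PE[1][1] acc=0, pass-E 0, pass-S 0
  after 1 — PE[1][1] acc=0, pass-E 0, pass-S 0
  after 2 — PE[1][1] acc=84, pass-E 9, pass-S 84
  after 3 — PE[1][1] acc=63, pass-E 8, pass-S 63
  after 4 — PE[1][1] acc=53, pass-E 3, pass-S 53
— OS: 3×2; PE[1][1] trace:
  after 0 — PE[1][1] acc=0, pass-E 0, pass-S 0
  after 1 — PE[1][1] acc=0, pass-E 0, pass-S 0
  after 2 — PE[1][1] acc=15, pass-E 3, pass-S 5
  after 3 — PE[1][1] acc=63, pass-E 8, pass-S 6
  after 4 — PE[1][1] acc=71, pass-E 2, pass-S 4
— RS: 3×3; PE[1][1] trace:
  after 0 — PE[1][1] acc=0, pass-E 0, pass-S 0
  after 1 — PE[1][1] acc=0, pass-E 0, pass-S 0
  after 2 — PE[1][1] acc=65, pass-E 65, pass-S 7
  after 3 — PE[1][1] acc=63, pass-E 63, pass-S 6
  after 4 — PE[1][1] acc=0, pass-E 0, pass-S 0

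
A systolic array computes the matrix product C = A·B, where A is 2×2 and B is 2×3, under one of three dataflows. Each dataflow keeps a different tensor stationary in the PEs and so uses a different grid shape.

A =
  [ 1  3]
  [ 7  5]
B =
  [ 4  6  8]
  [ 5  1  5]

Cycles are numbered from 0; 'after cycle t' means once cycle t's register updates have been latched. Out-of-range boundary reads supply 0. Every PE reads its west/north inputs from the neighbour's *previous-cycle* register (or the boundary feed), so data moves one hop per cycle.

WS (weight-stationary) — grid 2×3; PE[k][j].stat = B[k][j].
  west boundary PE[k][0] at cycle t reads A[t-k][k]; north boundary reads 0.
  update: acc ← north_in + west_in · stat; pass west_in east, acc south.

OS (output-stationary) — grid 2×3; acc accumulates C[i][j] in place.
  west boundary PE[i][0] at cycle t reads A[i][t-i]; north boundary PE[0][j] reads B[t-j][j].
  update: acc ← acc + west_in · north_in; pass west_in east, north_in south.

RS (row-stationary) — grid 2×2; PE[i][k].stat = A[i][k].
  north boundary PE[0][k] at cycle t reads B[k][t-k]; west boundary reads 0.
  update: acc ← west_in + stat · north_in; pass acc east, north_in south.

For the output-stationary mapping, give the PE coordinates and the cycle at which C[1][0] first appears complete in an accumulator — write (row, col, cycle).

(row, col, cycle) = (1, 0, 2)

OS — PE[1][0] is where C[1][0] collects:
  after 0 — PE[1][0] acc=0, pass-E 0, pass-S 0
  after 1 — PE[1][0] acc=28, pass-E 7, pass-S 4
  after 2 — PE[1][0] acc=53, pass-E 5, pass-S 5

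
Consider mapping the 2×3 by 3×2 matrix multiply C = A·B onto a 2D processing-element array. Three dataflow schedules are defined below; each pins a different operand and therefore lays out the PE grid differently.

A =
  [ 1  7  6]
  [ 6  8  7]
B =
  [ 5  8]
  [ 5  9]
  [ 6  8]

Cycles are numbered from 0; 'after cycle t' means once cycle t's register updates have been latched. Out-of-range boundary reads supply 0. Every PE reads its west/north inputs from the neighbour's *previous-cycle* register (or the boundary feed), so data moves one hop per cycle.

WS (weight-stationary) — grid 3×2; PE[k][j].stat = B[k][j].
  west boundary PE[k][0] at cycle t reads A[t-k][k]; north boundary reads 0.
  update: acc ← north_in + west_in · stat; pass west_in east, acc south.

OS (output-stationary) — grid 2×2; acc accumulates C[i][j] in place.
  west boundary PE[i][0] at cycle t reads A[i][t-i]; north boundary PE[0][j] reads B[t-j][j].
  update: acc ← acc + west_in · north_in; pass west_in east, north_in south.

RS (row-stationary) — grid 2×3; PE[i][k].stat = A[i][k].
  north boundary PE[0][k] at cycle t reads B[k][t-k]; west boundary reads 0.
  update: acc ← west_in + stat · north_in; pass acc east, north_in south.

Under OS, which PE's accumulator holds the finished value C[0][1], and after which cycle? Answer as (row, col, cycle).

Under OS, C[0][1] lands at PE[0][1]:
  step 0 · PE0,1: acc=0; fwd→0 fwd↓0
  step 1 · PE0,1: acc=8; fwd→1 fwd↓8
  step 2 · PE0,1: acc=71; fwd→7 fwd↓9
  step 3 · PE0,1: acc=119; fwd→6 fwd↓8

(row, col, cycle) = (0, 1, 3)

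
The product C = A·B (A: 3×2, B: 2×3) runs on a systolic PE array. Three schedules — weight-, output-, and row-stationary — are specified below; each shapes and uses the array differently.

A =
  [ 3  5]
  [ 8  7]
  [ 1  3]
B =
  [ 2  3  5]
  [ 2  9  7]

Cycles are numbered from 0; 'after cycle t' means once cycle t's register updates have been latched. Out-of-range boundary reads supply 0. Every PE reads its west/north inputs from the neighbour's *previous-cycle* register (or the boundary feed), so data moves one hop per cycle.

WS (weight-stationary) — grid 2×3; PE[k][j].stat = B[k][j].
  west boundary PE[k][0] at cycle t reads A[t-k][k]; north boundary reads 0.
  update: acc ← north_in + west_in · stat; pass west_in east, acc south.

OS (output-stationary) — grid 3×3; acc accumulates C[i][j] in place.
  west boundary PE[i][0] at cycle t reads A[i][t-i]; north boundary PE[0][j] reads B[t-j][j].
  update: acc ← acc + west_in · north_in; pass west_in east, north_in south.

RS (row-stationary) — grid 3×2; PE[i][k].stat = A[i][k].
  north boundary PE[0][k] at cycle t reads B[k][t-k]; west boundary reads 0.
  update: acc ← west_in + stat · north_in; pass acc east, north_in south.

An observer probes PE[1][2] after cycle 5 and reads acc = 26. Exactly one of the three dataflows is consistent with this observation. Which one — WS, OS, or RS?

Under WS (2×3), PE[1][2]:
  c0 r1c2: 0 / 0 / 0
  c1 r1c2: 0 / 0 / 0
  c2 r1c2: 0 / 0 / 0
  c3 r1c2: 50 / 5 / 50
  c4 r1c2: 89 / 7 / 89
  c5 r1c2: 26 / 3 / 26
Under OS (3×3), PE[1][2]:
  c0 r1c2: 0 / 0 / 0
  c1 r1c2: 0 / 0 / 0
  c2 r1c2: 0 / 0 / 0
  c3 r1c2: 40 / 8 / 5
  c4 r1c2: 89 / 7 / 7
  c5 r1c2: 89 / 0 / 0
— RS: 3×2 array has no PE[1][2].

dataflow = WS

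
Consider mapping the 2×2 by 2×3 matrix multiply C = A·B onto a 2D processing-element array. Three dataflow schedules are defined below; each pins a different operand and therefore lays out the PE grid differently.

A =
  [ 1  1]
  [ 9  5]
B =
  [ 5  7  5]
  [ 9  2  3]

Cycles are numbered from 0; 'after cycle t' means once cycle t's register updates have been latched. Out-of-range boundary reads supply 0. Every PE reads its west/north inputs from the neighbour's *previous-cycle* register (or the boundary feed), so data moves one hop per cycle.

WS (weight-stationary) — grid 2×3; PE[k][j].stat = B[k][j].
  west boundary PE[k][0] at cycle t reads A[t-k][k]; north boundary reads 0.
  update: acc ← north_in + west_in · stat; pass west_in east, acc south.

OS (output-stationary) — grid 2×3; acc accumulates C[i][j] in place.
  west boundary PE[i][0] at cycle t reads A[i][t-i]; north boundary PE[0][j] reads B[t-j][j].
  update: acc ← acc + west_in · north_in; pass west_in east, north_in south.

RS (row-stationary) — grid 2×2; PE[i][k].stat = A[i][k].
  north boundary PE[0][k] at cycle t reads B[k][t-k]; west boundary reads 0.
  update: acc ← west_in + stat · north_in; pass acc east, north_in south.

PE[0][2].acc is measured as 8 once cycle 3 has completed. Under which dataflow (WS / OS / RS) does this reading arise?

Under WS (2×3), PE[0][2]:
  after 0 — PE[0][2] acc=0, pass-E 0, pass-S 0
  after 1 — PE[0][2] acc=0, pass-E 0, pass-S 0
  after 2 — PE[0][2] acc=5, pass-E 1, pass-S 5
  after 3 — PE[0][2] acc=45, pass-E 9, pass-S 45
Under OS (2×3), PE[0][2]:
  after 0 — PE[0][2] acc=0, pass-E 0, pass-S 0
  after 1 — PE[0][2] acc=0, pass-E 0, pass-S 0
  after 2 — PE[0][2] acc=5, pass-E 1, pass-S 5
  after 3 — PE[0][2] acc=8, pass-E 1, pass-S 3
RS: PE[0][2] is outside its 2×2 grid.

dataflow = OS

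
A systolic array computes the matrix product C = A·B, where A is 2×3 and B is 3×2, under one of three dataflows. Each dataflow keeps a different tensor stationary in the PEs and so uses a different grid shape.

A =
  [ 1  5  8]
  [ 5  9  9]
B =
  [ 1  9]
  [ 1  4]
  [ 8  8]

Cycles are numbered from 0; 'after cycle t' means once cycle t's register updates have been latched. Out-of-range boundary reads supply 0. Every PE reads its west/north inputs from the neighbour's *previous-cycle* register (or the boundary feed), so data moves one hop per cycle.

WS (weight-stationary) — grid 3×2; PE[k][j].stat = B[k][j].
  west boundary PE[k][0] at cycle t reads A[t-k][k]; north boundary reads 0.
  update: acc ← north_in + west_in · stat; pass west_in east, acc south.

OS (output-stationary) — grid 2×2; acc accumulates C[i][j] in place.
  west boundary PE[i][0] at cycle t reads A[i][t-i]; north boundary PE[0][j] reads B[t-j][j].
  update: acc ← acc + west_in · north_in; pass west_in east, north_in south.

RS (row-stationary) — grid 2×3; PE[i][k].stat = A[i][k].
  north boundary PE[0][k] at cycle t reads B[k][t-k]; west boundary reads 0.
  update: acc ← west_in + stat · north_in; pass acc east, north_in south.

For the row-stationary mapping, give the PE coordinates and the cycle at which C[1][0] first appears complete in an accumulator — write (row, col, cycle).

RS — PE[1][2] is where C[1][0] collects:
  cycle 0: PE[1][2] → acc 0, east 0, south 0
  cycle 1: PE[1][2] → acc 0, east 0, south 0
  cycle 2: PE[1][2] → acc 0, east 0, south 0
  cycle 3: PE[1][2] → acc 86, east 86, south 8

(row, col, cycle) = (1, 2, 3)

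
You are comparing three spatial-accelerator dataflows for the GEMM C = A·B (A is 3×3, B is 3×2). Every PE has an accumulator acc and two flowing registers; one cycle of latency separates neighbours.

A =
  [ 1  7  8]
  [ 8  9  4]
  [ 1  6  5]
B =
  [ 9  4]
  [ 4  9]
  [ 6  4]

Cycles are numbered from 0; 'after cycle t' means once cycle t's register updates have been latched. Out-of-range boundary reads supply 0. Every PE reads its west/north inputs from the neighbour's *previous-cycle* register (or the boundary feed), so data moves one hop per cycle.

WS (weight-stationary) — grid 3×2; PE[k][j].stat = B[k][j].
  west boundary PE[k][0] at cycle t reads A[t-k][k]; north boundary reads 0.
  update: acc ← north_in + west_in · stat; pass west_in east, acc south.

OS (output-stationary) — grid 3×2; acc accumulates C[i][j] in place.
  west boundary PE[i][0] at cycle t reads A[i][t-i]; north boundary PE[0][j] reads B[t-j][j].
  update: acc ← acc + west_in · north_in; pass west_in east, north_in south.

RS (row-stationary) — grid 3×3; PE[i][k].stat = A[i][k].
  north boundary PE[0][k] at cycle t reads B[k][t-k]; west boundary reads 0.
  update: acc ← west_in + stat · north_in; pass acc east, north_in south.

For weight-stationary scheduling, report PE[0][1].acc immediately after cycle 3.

PE[0][1].acc = 4

WS on a 3×2 grid — tracing PE[0][1] and its feeders:
  @0  [0,0]  acc 9  |  →1  ↓9
  @0  [0,1]  acc 0  |  →0  ↓0
  @1  [0,0]  acc 72  |  →8  ↓72
  @1  [0,1]  acc 4  |  →1  ↓4
  @2  [0,0]  acc 9  |  →1  ↓9
  @2  [0,1]  acc 32  |  →8  ↓32
  @3  [0,0]  acc 0  |  →0  ↓0
  @3  [0,1]  acc 4  |  →1  ↓4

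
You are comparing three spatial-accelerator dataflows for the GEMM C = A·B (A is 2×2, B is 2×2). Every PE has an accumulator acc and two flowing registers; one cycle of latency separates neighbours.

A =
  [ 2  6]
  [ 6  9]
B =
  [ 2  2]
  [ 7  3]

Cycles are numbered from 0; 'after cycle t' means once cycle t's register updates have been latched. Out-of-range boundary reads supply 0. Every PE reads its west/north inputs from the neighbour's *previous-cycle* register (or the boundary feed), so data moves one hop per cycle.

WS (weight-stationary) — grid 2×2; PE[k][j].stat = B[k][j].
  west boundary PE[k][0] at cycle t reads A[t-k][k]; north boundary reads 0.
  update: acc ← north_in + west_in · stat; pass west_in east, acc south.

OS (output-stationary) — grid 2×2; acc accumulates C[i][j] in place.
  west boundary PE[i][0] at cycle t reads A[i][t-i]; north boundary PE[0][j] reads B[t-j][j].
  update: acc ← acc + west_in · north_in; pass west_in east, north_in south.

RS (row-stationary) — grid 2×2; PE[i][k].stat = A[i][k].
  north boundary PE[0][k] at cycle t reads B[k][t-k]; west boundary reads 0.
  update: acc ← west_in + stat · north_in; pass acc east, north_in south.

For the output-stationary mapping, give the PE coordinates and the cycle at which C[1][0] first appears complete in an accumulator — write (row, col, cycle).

(row, col, cycle) = (1, 0, 2)

OS — PE[1][0] is where C[1][0] collects:
  step 0 · PE1,0: acc=0; fwd→0 fwd↓0
  step 1 · PE1,0: acc=12; fwd→6 fwd↓2
  step 2 · PE1,0: acc=75; fwd→9 fwd↓7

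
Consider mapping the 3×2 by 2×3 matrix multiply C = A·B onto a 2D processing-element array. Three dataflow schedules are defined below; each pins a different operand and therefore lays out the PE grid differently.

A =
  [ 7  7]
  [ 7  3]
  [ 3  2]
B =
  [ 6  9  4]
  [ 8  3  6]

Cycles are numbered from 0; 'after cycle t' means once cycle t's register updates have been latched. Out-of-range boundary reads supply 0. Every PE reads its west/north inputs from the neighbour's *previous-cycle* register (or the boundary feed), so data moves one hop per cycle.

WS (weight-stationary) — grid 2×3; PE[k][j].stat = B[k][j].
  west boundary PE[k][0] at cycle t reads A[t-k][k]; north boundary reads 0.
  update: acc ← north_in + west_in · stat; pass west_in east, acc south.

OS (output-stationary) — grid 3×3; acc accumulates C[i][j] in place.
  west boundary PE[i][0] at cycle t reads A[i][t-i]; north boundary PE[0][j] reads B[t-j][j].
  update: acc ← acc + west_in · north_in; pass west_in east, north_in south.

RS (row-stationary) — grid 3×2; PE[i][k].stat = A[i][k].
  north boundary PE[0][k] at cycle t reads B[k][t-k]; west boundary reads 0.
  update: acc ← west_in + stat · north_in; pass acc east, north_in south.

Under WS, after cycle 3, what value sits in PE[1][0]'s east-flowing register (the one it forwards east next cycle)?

WS 2×3: PE[1][0] cycle-by-cycle (with neighbour feeds):
  step 0 · PE0,0: acc=42; fwd→7 fwd↓42
  step 0 · PE1,0: acc=0; fwd→0 fwd↓0
  step 1 · PE0,0: acc=42; fwd→7 fwd↓42
  step 1 · PE1,0: acc=98; fwd→7 fwd↓98
  step 2 · PE0,0: acc=18; fwd→3 fwd↓18
  step 2 · PE1,0: acc=66; fwd→3 fwd↓66
  step 3 · PE0,0: acc=0; fwd→0 fwd↓0
  step 3 · PE1,0: acc=34; fwd→2 fwd↓34

register = 2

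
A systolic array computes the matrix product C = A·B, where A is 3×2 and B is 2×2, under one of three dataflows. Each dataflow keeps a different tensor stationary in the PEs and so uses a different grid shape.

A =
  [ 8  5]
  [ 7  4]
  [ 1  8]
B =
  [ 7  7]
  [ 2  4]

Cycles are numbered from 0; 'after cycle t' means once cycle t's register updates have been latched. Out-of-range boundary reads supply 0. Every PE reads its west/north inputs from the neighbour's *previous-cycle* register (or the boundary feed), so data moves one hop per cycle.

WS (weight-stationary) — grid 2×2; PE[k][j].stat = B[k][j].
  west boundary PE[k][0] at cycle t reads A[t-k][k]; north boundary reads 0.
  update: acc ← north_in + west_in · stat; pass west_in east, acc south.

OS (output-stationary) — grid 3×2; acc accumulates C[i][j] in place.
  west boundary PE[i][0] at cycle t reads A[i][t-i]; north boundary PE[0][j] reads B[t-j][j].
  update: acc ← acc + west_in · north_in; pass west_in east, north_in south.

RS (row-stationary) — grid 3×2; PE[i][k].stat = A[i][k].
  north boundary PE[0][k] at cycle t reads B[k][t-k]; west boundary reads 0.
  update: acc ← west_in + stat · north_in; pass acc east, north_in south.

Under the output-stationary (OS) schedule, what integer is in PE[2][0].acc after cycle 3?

PE[2][0].acc = 23

OS 3×2: PE[2][0] cycle-by-cycle (with neighbour feeds):
  0: (1,0).acc=0  regs=<0,0>
  0: (2,0).acc=0  regs=<0,0>
  1: (1,0).acc=49  regs=<7,7>
  1: (2,0).acc=0  regs=<0,0>
  2: (1,0).acc=57  regs=<4,2>
  2: (2,0).acc=7  regs=<1,7>
  3: (1,0).acc=57  regs=<0,0>
  3: (2,0).acc=23  regs=<8,2>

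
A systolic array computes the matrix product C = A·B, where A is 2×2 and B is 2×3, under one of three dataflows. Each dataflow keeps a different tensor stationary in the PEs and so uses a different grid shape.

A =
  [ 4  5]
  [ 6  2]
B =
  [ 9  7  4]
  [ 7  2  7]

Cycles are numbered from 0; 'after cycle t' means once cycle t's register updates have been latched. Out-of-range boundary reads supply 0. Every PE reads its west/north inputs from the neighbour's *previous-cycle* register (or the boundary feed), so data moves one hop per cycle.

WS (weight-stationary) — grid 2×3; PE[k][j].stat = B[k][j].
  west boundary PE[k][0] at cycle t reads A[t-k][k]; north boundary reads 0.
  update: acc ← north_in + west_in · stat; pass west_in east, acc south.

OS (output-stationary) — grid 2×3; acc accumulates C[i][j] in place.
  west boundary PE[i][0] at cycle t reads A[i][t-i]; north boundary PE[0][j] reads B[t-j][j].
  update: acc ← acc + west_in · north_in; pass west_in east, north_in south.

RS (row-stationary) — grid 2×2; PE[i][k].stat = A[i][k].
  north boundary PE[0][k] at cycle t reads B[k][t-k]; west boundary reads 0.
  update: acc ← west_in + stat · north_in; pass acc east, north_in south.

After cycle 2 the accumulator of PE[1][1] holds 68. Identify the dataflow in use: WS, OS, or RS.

dataflow = RS

WS [2×3] PE[1][1] across cycles:
  after 0 — PE[1][1] acc=0, pass-E 0, pass-S 0
  after 1 — PE[1][1] acc=0, pass-E 0, pass-S 0
  after 2 — PE[1][1] acc=38, pass-E 5, pass-S 38
OS [2×3] PE[1][1] across cycles:
  after 0 — PE[1][1] acc=0, pass-E 0, pass-S 0
  after 1 — PE[1][1] acc=0, pass-E 0, pass-S 0
  after 2 — PE[1][1] acc=42, pass-E 6, pass-S 7
RS [2×2] PE[1][1] across cycles:
  after 0 — PE[1][1] acc=0, pass-E 0, pass-S 0
  after 1 — PE[1][1] acc=0, pass-E 0, pass-S 0
  after 2 — PE[1][1] acc=68, pass-E 68, pass-S 7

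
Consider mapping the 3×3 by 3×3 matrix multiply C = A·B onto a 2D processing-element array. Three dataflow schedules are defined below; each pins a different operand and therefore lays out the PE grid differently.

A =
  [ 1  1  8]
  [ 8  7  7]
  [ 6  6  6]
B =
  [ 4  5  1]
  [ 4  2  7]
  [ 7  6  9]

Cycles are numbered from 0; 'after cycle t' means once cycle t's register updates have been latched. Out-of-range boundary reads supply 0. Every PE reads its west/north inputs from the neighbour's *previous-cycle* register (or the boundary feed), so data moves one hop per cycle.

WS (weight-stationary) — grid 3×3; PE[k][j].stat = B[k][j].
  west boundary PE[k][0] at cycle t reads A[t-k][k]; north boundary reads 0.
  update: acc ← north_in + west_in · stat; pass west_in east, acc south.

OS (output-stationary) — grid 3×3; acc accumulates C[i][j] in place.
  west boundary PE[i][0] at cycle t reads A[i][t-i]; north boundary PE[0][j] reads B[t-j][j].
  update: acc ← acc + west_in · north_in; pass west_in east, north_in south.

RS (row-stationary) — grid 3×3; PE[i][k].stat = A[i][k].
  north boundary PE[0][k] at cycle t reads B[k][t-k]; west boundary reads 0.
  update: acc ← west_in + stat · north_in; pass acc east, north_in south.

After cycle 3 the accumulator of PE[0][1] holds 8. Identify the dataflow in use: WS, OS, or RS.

Under WS (3×3), PE[0][1]:
  [0] (0,1) acc=0 (h:0 v:0)
  [1] (0,1) acc=5 (h:1 v:5)
  [2] (0,1) acc=40 (h:8 v:40)
  [3] (0,1) acc=30 (h:6 v:30)
Under OS (3×3), PE[0][1]:
  [0] (0,1) acc=0 (h:0 v:0)
  [1] (0,1) acc=5 (h:1 v:5)
  [2] (0,1) acc=7 (h:1 v:2)
  [3] (0,1) acc=55 (h:8 v:6)
Under RS (3×3), PE[0][1]:
  [0] (0,1) acc=0 (h:0 v:0)
  [1] (0,1) acc=8 (h:8 v:4)
  [2] (0,1) acc=7 (h:7 v:2)
  [3] (0,1) acc=8 (h:8 v:7)

dataflow = RS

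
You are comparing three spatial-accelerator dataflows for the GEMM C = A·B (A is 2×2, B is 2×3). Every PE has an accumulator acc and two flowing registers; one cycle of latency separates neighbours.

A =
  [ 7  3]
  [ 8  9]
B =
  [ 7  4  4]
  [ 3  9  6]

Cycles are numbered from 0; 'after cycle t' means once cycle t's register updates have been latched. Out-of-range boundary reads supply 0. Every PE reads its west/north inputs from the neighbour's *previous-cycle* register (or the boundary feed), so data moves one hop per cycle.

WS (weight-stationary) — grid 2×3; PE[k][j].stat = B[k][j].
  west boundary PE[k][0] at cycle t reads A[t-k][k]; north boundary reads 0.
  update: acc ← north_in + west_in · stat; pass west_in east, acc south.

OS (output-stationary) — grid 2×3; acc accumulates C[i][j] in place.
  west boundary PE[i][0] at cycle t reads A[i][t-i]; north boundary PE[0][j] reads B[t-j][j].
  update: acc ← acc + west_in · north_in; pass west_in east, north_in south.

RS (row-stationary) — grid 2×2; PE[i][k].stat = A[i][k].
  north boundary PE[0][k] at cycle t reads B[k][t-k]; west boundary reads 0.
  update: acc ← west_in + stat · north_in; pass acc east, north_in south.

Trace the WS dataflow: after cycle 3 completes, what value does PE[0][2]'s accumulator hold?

WS (2×3). Following PE[0][2] plus its west/north inputs:
  t=0 PE[0][1]: acc=0 h=0 v=0
  t=0 PE[0][2]: acc=0 h=0 v=0
  t=1 PE[0][1]: acc=28 h=7 v=28
  t=1 PE[0][2]: acc=0 h=0 v=0
  t=2 PE[0][1]: acc=32 h=8 v=32
  t=2 PE[0][2]: acc=28 h=7 v=28
  t=3 PE[0][1]: acc=0 h=0 v=0
  t=3 PE[0][2]: acc=32 h=8 v=32

PE[0][2].acc = 32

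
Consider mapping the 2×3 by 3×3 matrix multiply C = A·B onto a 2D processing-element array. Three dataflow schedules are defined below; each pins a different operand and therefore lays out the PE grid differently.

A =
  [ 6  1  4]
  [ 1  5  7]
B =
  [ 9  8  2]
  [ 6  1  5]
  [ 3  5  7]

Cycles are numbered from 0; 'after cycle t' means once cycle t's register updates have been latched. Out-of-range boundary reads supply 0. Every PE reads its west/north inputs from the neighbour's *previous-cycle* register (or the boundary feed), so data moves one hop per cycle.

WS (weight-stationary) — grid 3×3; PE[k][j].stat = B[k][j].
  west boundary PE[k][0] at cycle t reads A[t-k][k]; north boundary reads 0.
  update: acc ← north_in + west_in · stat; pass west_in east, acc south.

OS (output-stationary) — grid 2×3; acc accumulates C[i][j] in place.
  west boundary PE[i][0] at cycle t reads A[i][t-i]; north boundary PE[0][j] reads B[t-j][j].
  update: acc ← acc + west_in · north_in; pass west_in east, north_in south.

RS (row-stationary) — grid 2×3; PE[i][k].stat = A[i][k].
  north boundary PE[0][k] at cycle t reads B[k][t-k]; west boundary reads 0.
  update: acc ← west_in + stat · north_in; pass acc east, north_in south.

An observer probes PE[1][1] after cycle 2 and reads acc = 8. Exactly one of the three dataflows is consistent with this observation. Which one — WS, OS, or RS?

dataflow = OS

Under WS (3×3), PE[1][1]:
  after 0 — PE[1][1] acc=0, pass-E 0, pass-S 0
  after 1 — PE[1][1] acc=0, pass-E 0, pass-S 0
  after 2 — PE[1][1] acc=49, pass-E 1, pass-S 49
Under OS (2×3), PE[1][1]:
  after 0 — PE[1][1] acc=0, pass-E 0, pass-S 0
  after 1 — PE[1][1] acc=0, pass-E 0, pass-S 0
  after 2 — PE[1][1] acc=8, pass-E 1, pass-S 8
Under RS (2×3), PE[1][1]:
  after 0 — PE[1][1] acc=0, pass-E 0, pass-S 0
  after 1 — PE[1][1] acc=0, pass-E 0, pass-S 0
  after 2 — PE[1][1] acc=39, pass-E 39, pass-S 6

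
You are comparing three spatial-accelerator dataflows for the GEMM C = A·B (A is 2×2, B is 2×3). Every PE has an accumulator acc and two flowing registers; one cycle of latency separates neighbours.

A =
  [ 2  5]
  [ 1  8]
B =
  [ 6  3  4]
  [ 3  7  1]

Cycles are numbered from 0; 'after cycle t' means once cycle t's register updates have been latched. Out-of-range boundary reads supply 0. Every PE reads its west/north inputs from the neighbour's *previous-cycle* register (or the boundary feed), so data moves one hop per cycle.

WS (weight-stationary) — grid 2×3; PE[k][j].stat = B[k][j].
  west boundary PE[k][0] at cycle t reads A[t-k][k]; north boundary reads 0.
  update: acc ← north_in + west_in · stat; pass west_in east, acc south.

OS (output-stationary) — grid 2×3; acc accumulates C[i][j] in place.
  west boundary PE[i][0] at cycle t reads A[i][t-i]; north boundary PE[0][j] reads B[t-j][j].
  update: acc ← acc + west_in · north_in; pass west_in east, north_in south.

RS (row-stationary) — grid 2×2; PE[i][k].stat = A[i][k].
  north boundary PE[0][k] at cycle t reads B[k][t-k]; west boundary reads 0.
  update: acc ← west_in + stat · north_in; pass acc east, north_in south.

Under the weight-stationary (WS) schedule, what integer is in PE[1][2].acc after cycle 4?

WS (2×3). Following PE[1][2] plus its west/north inputs:
  [0] (0,2) acc=0 (h:0 v:0)
  [0] (1,1) acc=0 (h:0 v:0)
  [0] (1,2) acc=0 (h:0 v:0)
  [1] (0,2) acc=0 (h:0 v:0)
  [1] (1,1) acc=0 (h:0 v:0)
  [1] (1,2) acc=0 (h:0 v:0)
  [2] (0,2) acc=8 (h:2 v:8)
  [2] (1,1) acc=41 (h:5 v:41)
  [2] (1,2) acc=0 (h:0 v:0)
  [3] (0,2) acc=4 (h:1 v:4)
  [3] (1,1) acc=59 (h:8 v:59)
  [3] (1,2) acc=13 (h:5 v:13)
  [4] (0,2) acc=0 (h:0 v:0)
  [4] (1,1) acc=0 (h:0 v:0)
  [4] (1,2) acc=12 (h:8 v:12)

PE[1][2].acc = 12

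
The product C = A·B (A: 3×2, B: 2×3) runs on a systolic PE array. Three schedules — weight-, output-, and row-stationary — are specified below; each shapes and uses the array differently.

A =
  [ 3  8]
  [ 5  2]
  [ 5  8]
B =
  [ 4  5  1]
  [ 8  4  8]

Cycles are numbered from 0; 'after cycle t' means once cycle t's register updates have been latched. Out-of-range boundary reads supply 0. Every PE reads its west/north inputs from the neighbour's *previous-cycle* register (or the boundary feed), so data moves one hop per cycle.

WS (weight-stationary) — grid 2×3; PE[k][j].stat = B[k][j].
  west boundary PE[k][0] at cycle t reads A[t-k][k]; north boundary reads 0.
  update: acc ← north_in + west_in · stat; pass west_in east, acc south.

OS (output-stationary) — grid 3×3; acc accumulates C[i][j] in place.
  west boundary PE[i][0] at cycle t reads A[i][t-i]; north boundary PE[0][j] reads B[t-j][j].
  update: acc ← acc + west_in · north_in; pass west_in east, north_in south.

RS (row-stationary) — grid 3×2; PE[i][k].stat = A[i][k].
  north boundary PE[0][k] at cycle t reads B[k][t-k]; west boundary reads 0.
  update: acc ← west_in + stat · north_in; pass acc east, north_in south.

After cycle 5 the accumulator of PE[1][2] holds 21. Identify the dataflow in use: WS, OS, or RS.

WS [2×3] PE[1][2] across cycles:
  t=0 PE[1][2]: acc=0 h=0 v=0
  t=1 PE[1][2]: acc=0 h=0 v=0
  t=2 PE[1][2]: acc=0 h=0 v=0
  t=3 PE[1][2]: acc=67 h=8 v=67
  t=4 PE[1][2]: acc=21 h=2 v=21
  t=5 PE[1][2]: acc=69 h=8 v=69
OS [3×3] PE[1][2] across cycles:
  t=0 PE[1][2]: acc=0 h=0 v=0
  t=1 PE[1][2]: acc=0 h=0 v=0
  t=2 PE[1][2]: acc=0 h=0 v=0
  t=3 PE[1][2]: acc=5 h=5 v=1
  t=4 PE[1][2]: acc=21 h=2 v=8
  t=5 PE[1][2]: acc=21 h=0 v=0
RS: PE[1][2] is outside its 3×2 grid.

dataflow = OS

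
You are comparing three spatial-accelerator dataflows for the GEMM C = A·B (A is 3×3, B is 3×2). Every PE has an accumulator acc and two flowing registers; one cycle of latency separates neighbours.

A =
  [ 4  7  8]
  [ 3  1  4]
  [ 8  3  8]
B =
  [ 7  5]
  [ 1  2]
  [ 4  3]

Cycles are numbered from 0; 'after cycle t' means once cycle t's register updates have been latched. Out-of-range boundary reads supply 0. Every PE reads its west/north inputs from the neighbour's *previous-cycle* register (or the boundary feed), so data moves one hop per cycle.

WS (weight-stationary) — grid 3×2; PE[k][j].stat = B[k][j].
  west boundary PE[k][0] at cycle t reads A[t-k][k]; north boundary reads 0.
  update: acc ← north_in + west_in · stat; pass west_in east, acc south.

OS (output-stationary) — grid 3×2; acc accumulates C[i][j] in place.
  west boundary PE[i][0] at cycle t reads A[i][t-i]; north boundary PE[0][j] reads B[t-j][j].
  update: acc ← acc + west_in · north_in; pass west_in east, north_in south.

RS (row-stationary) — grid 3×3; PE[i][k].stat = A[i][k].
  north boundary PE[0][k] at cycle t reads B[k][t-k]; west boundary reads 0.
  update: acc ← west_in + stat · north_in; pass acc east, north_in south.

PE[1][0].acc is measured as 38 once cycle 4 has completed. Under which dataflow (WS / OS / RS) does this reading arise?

WS (3×2 grid), PE[1][0]:
  [0] (1,0) acc=0 (h:0 v:0)
  [1] (1,0) acc=35 (h:7 v:35)
  [2] (1,0) acc=22 (h:1 v:22)
  [3] (1,0) acc=59 (h:3 v:59)
  [4] (1,0) acc=0 (h:0 v:0)
OS (3×2 grid), PE[1][0]:
  [0] (1,0) acc=0 (h:0 v:0)
  [1] (1,0) acc=21 (h:3 v:7)
  [2] (1,0) acc=22 (h:1 v:1)
  [3] (1,0) acc=38 (h:4 v:4)
  [4] (1,0) acc=38 (h:0 v:0)
RS (3×3 grid), PE[1][0]:
  [0] (1,0) acc=0 (h:0 v:0)
  [1] (1,0) acc=21 (h:21 v:7)
  [2] (1,0) acc=15 (h:15 v:5)
  [3] (1,0) acc=0 (h:0 v:0)
  [4] (1,0) acc=0 (h:0 v:0)

dataflow = OS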